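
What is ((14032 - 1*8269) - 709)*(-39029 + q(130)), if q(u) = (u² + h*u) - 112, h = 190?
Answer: 12427786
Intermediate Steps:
q(u) = -112 + u² + 190*u (q(u) = (u² + 190*u) - 112 = -112 + u² + 190*u)
((14032 - 1*8269) - 709)*(-39029 + q(130)) = ((14032 - 1*8269) - 709)*(-39029 + (-112 + 130² + 190*130)) = ((14032 - 8269) - 709)*(-39029 + (-112 + 16900 + 24700)) = (5763 - 709)*(-39029 + 41488) = 5054*2459 = 12427786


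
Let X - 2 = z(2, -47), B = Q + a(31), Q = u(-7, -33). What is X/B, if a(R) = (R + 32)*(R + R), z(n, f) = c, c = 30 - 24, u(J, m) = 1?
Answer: 8/3907 ≈ 0.0020476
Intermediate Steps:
c = 6
Q = 1
z(n, f) = 6
a(R) = 2*R*(32 + R) (a(R) = (32 + R)*(2*R) = 2*R*(32 + R))
B = 3907 (B = 1 + 2*31*(32 + 31) = 1 + 2*31*63 = 1 + 3906 = 3907)
X = 8 (X = 2 + 6 = 8)
X/B = 8/3907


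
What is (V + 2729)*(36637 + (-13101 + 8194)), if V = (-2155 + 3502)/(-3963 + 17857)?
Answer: 601570228145/6947 ≈ 8.6594e+7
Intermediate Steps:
V = 1347/13894 ≈ 0.096948
(V + 2729)*(36637 + (-13101 + 8194)) = (1347/13894 + 2729)*(36637 + (-13101 + 8194)) = 37918073*(36637 - 4907)/13894 = (37918073/13894)*31730 = 601570228145/6947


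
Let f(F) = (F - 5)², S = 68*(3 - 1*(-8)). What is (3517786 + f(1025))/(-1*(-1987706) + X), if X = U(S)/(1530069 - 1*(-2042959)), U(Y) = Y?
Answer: 4071631551802/1775532298629 ≈ 2.2932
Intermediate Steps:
S = 748 (S = 68*(3 + 8) = 68*11 = 748)
f(F) = (-5 + F)²
X = 187/893257 (X = 748/(1530069 - 1*(-2042959)) = 748/(1530069 + 2042959) = 748/3573028 = 748*(1/3573028) = 187/893257 ≈ 0.00020935)
(3517786 + f(1025))/(-1*(-1987706) + X) = (3517786 + (-5 + 1025)²)/(-1*(-1987706) + 187/893257) = (3517786 + 1020²)/(1987706 + 187/893257) = (3517786 + 1040400)/(1775532298629/893257) = 4558186*(893257/1775532298629) = 4071631551802/1775532298629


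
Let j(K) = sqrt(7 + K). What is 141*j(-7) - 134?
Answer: -134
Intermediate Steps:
141*j(-7) - 134 = 141*sqrt(7 - 7) - 134 = 141*sqrt(0) - 134 = 141*0 - 134 = 0 - 134 = -134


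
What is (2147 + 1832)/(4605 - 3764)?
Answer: 3979/841 ≈ 4.7313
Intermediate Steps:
(2147 + 1832)/(4605 - 3764) = 3979/841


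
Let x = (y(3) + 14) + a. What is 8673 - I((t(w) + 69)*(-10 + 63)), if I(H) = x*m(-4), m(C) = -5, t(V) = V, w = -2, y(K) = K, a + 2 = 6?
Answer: 8778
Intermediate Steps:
a = 4 (a = -2 + 6 = 4)
x = 21 (x = (3 + 14) + 4 = 17 + 4 = 21)
I(H) = -105 (I(H) = 21*(-5) = -105)
8673 - I((t(w) + 69)*(-10 + 63)) = 8673 - 1*(-105) = 8673 + 105 = 8778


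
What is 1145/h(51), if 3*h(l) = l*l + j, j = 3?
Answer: 1145/868 ≈ 1.3191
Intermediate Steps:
h(l) = 1 + l²/3 (h(l) = (l*l + 3)/3 = (l² + 3)/3 = (3 + l²)/3 = 1 + l²/3)
1145/h(51) = 1145/(1 + (⅓)*51²) = 1145/(1 + (⅓)*2601) = 1145/(1 + 867) = 1145/868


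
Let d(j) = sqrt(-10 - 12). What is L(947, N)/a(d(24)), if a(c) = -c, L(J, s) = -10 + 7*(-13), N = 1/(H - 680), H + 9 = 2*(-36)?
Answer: -101*I*sqrt(22)/22 ≈ -21.533*I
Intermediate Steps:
H = -81 (H = -9 + 2*(-36) = -9 - 72 = -81)
d(j) = I*sqrt(22) (d(j) = sqrt(-22) = I*sqrt(22))
N = -1/761 (N = 1/(-81 - 680) = 1/(-761) = -1/761 ≈ -0.0013141)
L(J, s) = -101 (L(J, s) = -10 - 91 = -101)
L(947, N)/a(d(24)) = -101*I*sqrt(22)/22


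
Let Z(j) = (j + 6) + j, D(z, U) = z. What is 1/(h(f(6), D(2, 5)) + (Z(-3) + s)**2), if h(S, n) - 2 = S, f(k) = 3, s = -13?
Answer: 1/174 ≈ 0.0057471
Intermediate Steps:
Z(j) = 6 + 2*j (Z(j) = (6 + j) + j = 6 + 2*j)
h(S, n) = 2 + S
1/(h(f(6), D(2, 5)) + (Z(-3) + s)**2) = 1/((2 + 3) + ((6 + 2*(-3)) - 13)**2) = 1/(5 + ((6 - 6) - 13)**2) = 1/(5 + (0 - 13)**2) = 1/(5 + (-13)**2) = 1/(5 + 169) = 1/174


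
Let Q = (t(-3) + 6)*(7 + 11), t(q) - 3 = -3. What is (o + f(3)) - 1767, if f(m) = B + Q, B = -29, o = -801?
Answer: -2489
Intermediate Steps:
t(q) = 0 (t(q) = 3 - 3 = 0)
Q = 108 (Q = (0 + 6)*(7 + 11) = 6*18 = 108)
f(m) = 79 (f(m) = -29 + 108 = 79)
(o + f(3)) - 1767 = (-801 + 79) - 1767 = -722 - 1767 = -2489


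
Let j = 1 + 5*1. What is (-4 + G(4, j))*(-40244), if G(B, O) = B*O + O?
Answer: -1046344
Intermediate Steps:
j = 6 (j = 1 + 5 = 6)
G(B, O) = O + B*O
(-4 + G(4, j))*(-40244) = (-4 + 6*(1 + 4))*(-40244) = (-4 + 6*5)*(-40244) = (-4 + 30)*(-40244) = 26*(-40244) = -1046344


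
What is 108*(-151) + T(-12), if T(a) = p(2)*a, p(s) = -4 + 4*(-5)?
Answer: -16020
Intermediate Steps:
p(s) = -24 (p(s) = -4 - 20 = -24)
T(a) = -24*a
108*(-151) + T(-12) = 108*(-151) - 24*(-12) = -16308 + 288 = -16020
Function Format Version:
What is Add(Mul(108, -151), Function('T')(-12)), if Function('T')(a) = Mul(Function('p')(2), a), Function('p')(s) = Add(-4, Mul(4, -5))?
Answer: -16020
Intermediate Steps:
Function('p')(s) = -24 (Function('p')(s) = Add(-4, -20) = -24)
Function('T')(a) = Mul(-24, a)
Add(Mul(108, -151), Function('T')(-12)) = Add(Mul(108, -151), Mul(-24, -12)) = Add(-16308, 288) = -16020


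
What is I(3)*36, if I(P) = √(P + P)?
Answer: 36*√6 ≈ 88.182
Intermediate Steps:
I(P) = √2*√P (I(P) = √(2*P) = √2*√P)
I(3)*36 = (√2*√3)*36 = √6*36 = 36*√6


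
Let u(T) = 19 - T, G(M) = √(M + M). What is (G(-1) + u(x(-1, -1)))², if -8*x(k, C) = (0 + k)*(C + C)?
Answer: 5897/16 + 77*I*√2/2 ≈ 368.56 + 54.447*I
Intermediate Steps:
G(M) = √2*√M (G(M) = √(2*M) = √2*√M)
x(k, C) = -C*k/4 (x(k, C) = -(0 + k)*(C + C)/8 = -k*2*C/8 = -C*k/4)
(G(-1) + u(x(-1, -1)))² = (√2*√(-1) + (19 - (-1)*(-1)*(-1)/4))² = (√2*I + (19 - 1*(-¼)))² = (I*√2 + (19 + ¼))² = (I*√2 + 77/4)² = (77/4 + I*√2)²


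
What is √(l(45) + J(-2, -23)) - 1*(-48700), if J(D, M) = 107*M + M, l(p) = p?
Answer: 48700 + 3*I*√271 ≈ 48700.0 + 49.386*I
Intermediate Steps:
J(D, M) = 108*M
√(l(45) + J(-2, -23)) - 1*(-48700) = √(45 + 108*(-23)) - 1*(-48700) = √(45 - 2484) + 48700 = √(-2439) + 48700 = 3*I*√271 + 48700 = 48700 + 3*I*√271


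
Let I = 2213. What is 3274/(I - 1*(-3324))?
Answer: 3274/5537 ≈ 0.59130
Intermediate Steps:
3274/(I - 1*(-3324)) = 3274/(2213 - 1*(-3324)) = 3274/(2213 + 3324) = 3274/5537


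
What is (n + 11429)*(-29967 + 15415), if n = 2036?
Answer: -195942680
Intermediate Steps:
(n + 11429)*(-29967 + 15415) = (2036 + 11429)*(-29967 + 15415) = 13465*(-14552) = -195942680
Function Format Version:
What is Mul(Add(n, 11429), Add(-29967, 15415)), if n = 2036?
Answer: -195942680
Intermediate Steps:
Mul(Add(n, 11429), Add(-29967, 15415)) = Mul(Add(2036, 11429), Add(-29967, 15415)) = Mul(13465, -14552) = -195942680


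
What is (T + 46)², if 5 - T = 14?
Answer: 1369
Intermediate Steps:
T = -9 (T = 5 - 1*14 = 5 - 14 = -9)
(T + 46)² = (-9 + 46)² = 37² = 1369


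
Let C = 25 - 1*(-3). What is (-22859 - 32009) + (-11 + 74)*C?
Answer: -53104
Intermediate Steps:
C = 28 (C = 25 + 3 = 28)
(-22859 - 32009) + (-11 + 74)*C = (-22859 - 32009) + (-11 + 74)*28 = -54868 + 63*28 = -54868 + 1764 = -53104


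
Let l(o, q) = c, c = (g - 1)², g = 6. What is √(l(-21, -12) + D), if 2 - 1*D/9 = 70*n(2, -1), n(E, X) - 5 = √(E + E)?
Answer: I*√4367 ≈ 66.083*I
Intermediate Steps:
n(E, X) = 5 + √2*√E (n(E, X) = 5 + √(E + E) = 5 + √(2*E) = 5 + √2*√E)
c = 25 (c = (6 - 1)² = 5² = 25)
l(o, q) = 25
D = -4392 (D = 18 - 630*(5 + √2*√2) = 18 - 630*(5 + 2) = 18 - 630*7 = 18 - 9*490 = 18 - 4410 = -4392)
√(l(-21, -12) + D) = √(25 - 4392) = √(-4367) = I*√4367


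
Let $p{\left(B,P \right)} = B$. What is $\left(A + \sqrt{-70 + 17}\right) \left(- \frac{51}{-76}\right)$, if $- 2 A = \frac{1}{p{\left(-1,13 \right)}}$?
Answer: $\frac{51}{152} + \frac{51 i \sqrt{53}}{76} \approx 0.33553 + 4.8853 i$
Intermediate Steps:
$A = \frac{1}{2}$ ($A = - \frac{1}{2 \left(-1\right)} = \left(- \frac{1}{2}\right) \left(-1\right) = \frac{1}{2} \approx 0.5$)
$\left(A + \sqrt{-70 + 17}\right) \left(- \frac{51}{-76}\right) = \left(\frac{1}{2} + \sqrt{-70 + 17}\right) \left(- \frac{51}{-76}\right) = \left(\frac{1}{2} + \sqrt{-53}\right) \left(\left(-51\right) \left(- \frac{1}{76}\right)\right) = \left(\frac{1}{2} + i \sqrt{53}\right) \frac{51}{76} = \frac{51}{152} + \frac{51 i \sqrt{53}}{76}$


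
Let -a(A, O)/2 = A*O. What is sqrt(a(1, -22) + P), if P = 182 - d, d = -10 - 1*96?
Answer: 2*sqrt(83) ≈ 18.221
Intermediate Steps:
d = -106 (d = -10 - 96 = -106)
a(A, O) = -2*A*O
P = 288 (P = 182 - 1*(-106) = 182 + 106 = 288)
sqrt(a(1, -22) + P) = sqrt(-2*1*(-22) + 288) = sqrt(44 + 288) = sqrt(332) = 2*sqrt(83)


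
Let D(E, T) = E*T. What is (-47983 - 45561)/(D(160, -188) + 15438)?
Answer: 46772/7321 ≈ 6.3887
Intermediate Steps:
(-47983 - 45561)/(D(160, -188) + 15438) = (-47983 - 45561)/(160*(-188) + 15438) = -93544/(-30080 + 15438) = -93544/(-14642) = -93544*(-1/14642) = 46772/7321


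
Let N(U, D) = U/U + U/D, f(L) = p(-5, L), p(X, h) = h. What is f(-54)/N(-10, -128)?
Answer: -1152/23 ≈ -50.087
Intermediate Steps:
f(L) = L
N(U, D) = 1 + U/D
f(-54)/N(-10, -128) = -54*(-128/(-128 - 10)) = -54/((-1/128*(-138))) = -54/69/64 = -54*64/69 = -1152/23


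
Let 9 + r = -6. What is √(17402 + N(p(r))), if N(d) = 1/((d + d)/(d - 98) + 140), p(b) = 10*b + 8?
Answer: √1248730457342/8471 ≈ 131.92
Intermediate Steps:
r = -15 (r = -9 - 6 = -15)
p(b) = 8 + 10*b
N(d) = 1/(140 + 2*d/(-98 + d)) (N(d) = 1/((2*d)/(-98 + d) + 140) = 1/(2*d/(-98 + d) + 140) = 1/(140 + 2*d/(-98 + d)))
√(17402 + N(p(r))) = √(17402 + (-98 + (8 + 10*(-15)))/(2*(-6860 + 71*(8 + 10*(-15))))) = √(17402 + (-98 + (8 - 150))/(2*(-6860 + 71*(8 - 150)))) = √(17402 + (-98 - 142)/(2*(-6860 + 71*(-142)))) = √(17402 + (½)*(-240)/(-6860 - 10082)) = √(17402 + (½)*(-240)/(-16942)) = √(17402 + (½)*(-1/16942)*(-240)) = √(17402 + 60/8471) = √(147412402/8471) = √1248730457342/8471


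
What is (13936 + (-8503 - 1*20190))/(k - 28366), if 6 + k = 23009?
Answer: 14757/5363 ≈ 2.7516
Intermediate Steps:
k = 23003 (k = -6 + 23009 = 23003)
(13936 + (-8503 - 1*20190))/(k - 28366) = (13936 + (-8503 - 1*20190))/(23003 - 28366) = (13936 + (-8503 - 20190))/(-5363) = (13936 - 28693)*(-1/5363) = -14757*(-1/5363) = 14757/5363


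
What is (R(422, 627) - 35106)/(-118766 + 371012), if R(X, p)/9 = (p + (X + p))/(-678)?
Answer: -661582/4750633 ≈ -0.13926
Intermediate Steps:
R(X, p) = -3*p/113 - 3*X/226 (R(X, p) = 9*((p + (X + p))/(-678)) = 9*((X + 2*p)*(-1/678)) = 9*(-p/339 - X/678) = -3*p/113 - 3*X/226)
(R(422, 627) - 35106)/(-118766 + 371012) = ((-3/113*627 - 3/226*422) - 35106)/(-118766 + 371012) = ((-1881/113 - 633/113) - 35106)/252246 = (-2514/113 - 35106)*(1/252246) = -3969492/113*1/252246 = -661582/4750633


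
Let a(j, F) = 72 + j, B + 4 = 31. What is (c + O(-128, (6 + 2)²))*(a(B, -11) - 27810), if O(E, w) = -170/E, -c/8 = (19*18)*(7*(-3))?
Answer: -101900801259/64 ≈ -1.5922e+9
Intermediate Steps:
B = 27 (B = -4 + 31 = 27)
c = 57456 (c = -8*19*18*7*(-3) = -2736*(-21) = -8*(-7182) = 57456)
(c + O(-128, (6 + 2)²))*(a(B, -11) - 27810) = (57456 - 170/(-128))*((72 + 27) - 27810) = (57456 - 170*(-1/128))*(99 - 27810) = (57456 + 85/64)*(-27711) = (3677269/64)*(-27711) = -101900801259/64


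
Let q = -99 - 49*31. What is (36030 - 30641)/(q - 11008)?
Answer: -5389/12626 ≈ -0.42682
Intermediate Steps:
q = -1618 (q = -99 - 1519 = -1618)
(36030 - 30641)/(q - 11008) = (36030 - 30641)/(-1618 - 11008) = 5389/(-12626) = 5389*(-1/12626) = -5389/12626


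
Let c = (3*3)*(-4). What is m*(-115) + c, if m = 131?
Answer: -15101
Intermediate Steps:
c = -36 (c = 9*(-4) = -36)
m*(-115) + c = 131*(-115) - 36 = -15065 - 36 = -15101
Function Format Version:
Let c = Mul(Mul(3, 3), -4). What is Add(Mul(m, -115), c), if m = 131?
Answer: -15101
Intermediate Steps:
c = -36 (c = Mul(9, -4) = -36)
Add(Mul(m, -115), c) = Add(Mul(131, -115), -36) = Add(-15065, -36) = -15101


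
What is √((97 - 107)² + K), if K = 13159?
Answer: √13259 ≈ 115.15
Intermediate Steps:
√((97 - 107)² + K) = √((97 - 107)² + 13159) = √((-10)² + 13159) = √(100 + 13159) = √13259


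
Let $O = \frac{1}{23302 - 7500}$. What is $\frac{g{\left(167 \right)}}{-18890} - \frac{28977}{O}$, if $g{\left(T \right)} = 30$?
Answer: $- \frac{864962812509}{1889} \approx -4.5789 \cdot 10^{8}$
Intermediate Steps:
$O = \frac{1}{15802} \approx 6.3283 \cdot 10^{-5}$
$\frac{g{\left(167 \right)}}{-18890} - \frac{28977}{O} = \frac{30}{-18890} - 28977 \frac{1}{\frac{1}{15802}} = 30 \left(- \frac{1}{18890}\right) - 457894554 = - \frac{3}{1889} - 457894554 = - \frac{864962812509}{1889}$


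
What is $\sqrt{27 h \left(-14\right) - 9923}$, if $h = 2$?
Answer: $i \sqrt{10679} \approx 103.34 i$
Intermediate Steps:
$\sqrt{27 h \left(-14\right) - 9923} = \sqrt{27 \cdot 2 \left(-14\right) - 9923} = \sqrt{54 \left(-14\right) - 9923} = \sqrt{-756 - 9923} = \sqrt{-10679} = i \sqrt{10679}$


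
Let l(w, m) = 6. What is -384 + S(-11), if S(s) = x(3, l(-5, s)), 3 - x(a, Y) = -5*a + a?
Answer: -369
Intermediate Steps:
x(a, Y) = 3 + 4*a (x(a, Y) = 3 - (-5*a + a) = 3 - (-4)*a = 3 + 4*a)
S(s) = 15 (S(s) = 3 + 4*3 = 3 + 12 = 15)
-384 + S(-11) = -384 + 15 = -369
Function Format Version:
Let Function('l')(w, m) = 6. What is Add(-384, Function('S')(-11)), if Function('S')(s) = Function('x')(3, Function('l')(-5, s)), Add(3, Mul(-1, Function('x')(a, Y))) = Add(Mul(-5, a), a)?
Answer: -369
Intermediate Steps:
Function('x')(a, Y) = Add(3, Mul(4, a)) (Function('x')(a, Y) = Add(3, Mul(-1, Add(Mul(-5, a), a))) = Add(3, Mul(-1, Mul(-4, a))) = Add(3, Mul(4, a)))
Function('S')(s) = 15 (Function('S')(s) = Add(3, Mul(4, 3)) = Add(3, 12) = 15)
Add(-384, Function('S')(-11)) = Add(-384, 15) = -369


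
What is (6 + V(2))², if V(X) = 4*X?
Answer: 196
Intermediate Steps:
(6 + V(2))² = (6 + 4*2)² = (6 + 8)² = 14² = 196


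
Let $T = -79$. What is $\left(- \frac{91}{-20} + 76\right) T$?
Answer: $- \frac{127269}{20} \approx -6363.5$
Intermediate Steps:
$\left(- \frac{91}{-20} + 76\right) T = \left(- \frac{91}{-20} + 76\right) \left(-79\right) = \left(\left(-91\right) \left(- \frac{1}{20}\right) + 76\right) \left(-79\right) = \left(\frac{91}{20} + 76\right) \left(-79\right) = \frac{1611}{20} \left(-79\right) = - \frac{127269}{20}$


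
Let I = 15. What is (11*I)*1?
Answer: 165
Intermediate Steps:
(11*I)*1 = (11*15)*1 = 165*1 = 165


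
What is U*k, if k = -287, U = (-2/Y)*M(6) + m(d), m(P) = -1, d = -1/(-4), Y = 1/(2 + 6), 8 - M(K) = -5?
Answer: 59983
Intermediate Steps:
M(K) = 13 (M(K) = 8 - 1*(-5) = 8 + 5 = 13)
Y = ⅛ (Y = 1/8 = ⅛ ≈ 0.12500)
d = ¼ (d = -1*(-¼) = ¼ ≈ 0.25000)
U = -209 (U = -2/⅛*13 - 1 = -2*8*13 - 1 = -16*13 - 1 = -208 - 1 = -209)
U*k = -209*(-287) = 59983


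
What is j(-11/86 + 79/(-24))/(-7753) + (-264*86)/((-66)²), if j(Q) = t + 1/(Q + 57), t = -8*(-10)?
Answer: -73882780076/14147170455 ≈ -5.2224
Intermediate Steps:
t = 80
j(Q) = 80 + 1/(57 + Q) (j(Q) = 80 + 1/(Q + 57) = 80 + 1/(57 + Q))
j(-11/86 + 79/(-24))/(-7753) + (-264*86)/((-66)²) = ((4561 + 80*(-11/86 + 79/(-24)))/(57 + (-11/86 + 79/(-24))))/(-7753) + (-264*86)/((-66)²) = ((4561 + 80*(-11*1/86 + 79*(-1/24)))/(57 + (-11*1/86 + 79*(-1/24))))*(-1/7753) - 22704/4356 = ((4561 + 80*(-11/86 - 79/24))/(57 + (-11/86 - 79/24)))*(-1/7753) - 22704*1/4356 = ((4561 + 80*(-3529/1032))/(57 - 3529/1032))*(-1/7753) - 172/33 = ((4561 - 35290/129)/(55295/1032))*(-1/7753) - 172/33 = ((1032/55295)*(553079/129))*(-1/7753) - 172/33 = (4424632/55295)*(-1/7753) - 172/33 = -4424632/428702135 - 172/33 = -73882780076/14147170455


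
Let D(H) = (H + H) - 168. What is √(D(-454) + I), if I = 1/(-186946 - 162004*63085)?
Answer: I*√20856953974458214350430/4402702150 ≈ 32.802*I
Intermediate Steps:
D(H) = -168 + 2*H (D(H) = 2*H - 168 = -168 + 2*H)
I = -1/22013510750 (I = (1/63085)/(-348950) = -1/348950*1/63085 = -1/22013510750 ≈ -4.5427e-11)
√(D(-454) + I) = √((-168 + 2*(-454)) - 1/22013510750) = √((-168 - 908) - 1/22013510750) = √(-1076 - 1/22013510750) = √(-23686537567001/22013510750) = I*√20856953974458214350430/4402702150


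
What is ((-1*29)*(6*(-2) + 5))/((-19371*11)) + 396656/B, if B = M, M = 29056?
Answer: 5282122423/386955096 ≈ 13.650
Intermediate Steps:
B = 29056
((-1*29)*(6*(-2) + 5))/((-19371*11)) + 396656/B = ((-1*29)*(6*(-2) + 5))/((-19371*11)) + 396656/29056 = -29*(-12 + 5)/(-213081) + 396656*(1/29056) = -29*(-7)*(-1/213081) + 24791/1816 = 203*(-1/213081) + 24791/1816 = -203/213081 + 24791/1816 = 5282122423/386955096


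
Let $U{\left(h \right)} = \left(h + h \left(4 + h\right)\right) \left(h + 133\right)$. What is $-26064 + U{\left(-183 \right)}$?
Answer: $-1654764$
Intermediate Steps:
$U{\left(h \right)} = \left(133 + h\right) \left(h + h \left(4 + h\right)\right)$ ($U{\left(h \right)} = \left(h + h \left(4 + h\right)\right) \left(133 + h\right) = \left(133 + h\right) \left(h + h \left(4 + h\right)\right)$)
$-26064 + U{\left(-183 \right)} = -26064 - 183 \left(665 + \left(-183\right)^{2} + 138 \left(-183\right)\right) = -26064 - 183 \left(665 + 33489 - 25254\right) = -26064 - 1628700 = -1654764$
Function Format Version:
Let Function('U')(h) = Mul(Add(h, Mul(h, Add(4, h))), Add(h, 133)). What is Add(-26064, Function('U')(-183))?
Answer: -1654764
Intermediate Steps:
Function('U')(h) = Mul(Add(133, h), Add(h, Mul(h, Add(4, h)))) (Function('U')(h) = Mul(Add(h, Mul(h, Add(4, h))), Add(133, h)) = Mul(Add(133, h), Add(h, Mul(h, Add(4, h)))))
Add(-26064, Function('U')(-183)) = Add(-26064, Mul(-183, Add(665, Pow(-183, 2), Mul(138, -183)))) = Add(-26064, Mul(-183, Add(665, 33489, -25254))) = Add(-26064, Mul(-183, 8900)) = Add(-26064, -1628700) = -1654764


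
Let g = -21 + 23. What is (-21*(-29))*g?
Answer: 1218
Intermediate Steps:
g = 2
(-21*(-29))*g = -21*(-29)*2 = 609*2 = 1218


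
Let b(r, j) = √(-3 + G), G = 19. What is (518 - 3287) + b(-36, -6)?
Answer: -2765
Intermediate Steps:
b(r, j) = 4 (b(r, j) = √(-3 + 19) = √16 = 4)
(518 - 3287) + b(-36, -6) = (518 - 3287) + 4 = -2769 + 4 = -2765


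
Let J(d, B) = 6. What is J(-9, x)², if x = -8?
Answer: 36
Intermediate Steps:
J(-9, x)² = 6² = 36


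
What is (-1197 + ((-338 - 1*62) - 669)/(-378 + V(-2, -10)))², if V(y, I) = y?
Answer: 205926271681/144400 ≈ 1.4261e+6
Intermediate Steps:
(-1197 + ((-338 - 1*62) - 669)/(-378 + V(-2, -10)))² = (-1197 + ((-338 - 1*62) - 669)/(-378 - 2))² = (-1197 + ((-338 - 62) - 669)/(-380))² = (-1197 + (-400 - 669)*(-1/380))² = (-1197 - 1069*(-1/380))² = (-1197 + 1069/380)² = (-453791/380)² = 205926271681/144400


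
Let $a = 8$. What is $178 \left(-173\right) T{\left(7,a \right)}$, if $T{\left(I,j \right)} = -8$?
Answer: $246352$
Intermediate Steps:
$178 \left(-173\right) T{\left(7,a \right)} = 178 \left(-173\right) \left(-8\right) = \left(-30794\right) \left(-8\right) = 246352$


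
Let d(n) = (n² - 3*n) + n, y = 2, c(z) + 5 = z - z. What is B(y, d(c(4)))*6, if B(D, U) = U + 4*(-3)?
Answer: 138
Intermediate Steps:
c(z) = -5 (c(z) = -5 + (z - z) = -5 + 0 = -5)
d(n) = n² - 2*n
B(D, U) = -12 + U (B(D, U) = U - 12 = -12 + U)
B(y, d(c(4)))*6 = (-12 - 5*(-2 - 5))*6 = (-12 - 5*(-7))*6 = (-12 + 35)*6 = 23*6 = 138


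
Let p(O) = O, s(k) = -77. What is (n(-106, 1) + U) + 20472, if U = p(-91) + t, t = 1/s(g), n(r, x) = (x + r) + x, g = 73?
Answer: 1561328/77 ≈ 20277.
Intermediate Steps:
n(r, x) = r + 2*x (n(r, x) = (r + x) + x = r + 2*x)
t = -1/77 (t = 1/(-77) = -1/77 ≈ -0.012987)
U = -7008/77 (U = -91 - 1/77 = -7008/77 ≈ -91.013)
(n(-106, 1) + U) + 20472 = ((-106 + 2*1) - 7008/77) + 20472 = ((-106 + 2) - 7008/77) + 20472 = (-104 - 7008/77) + 20472 = -15016/77 + 20472 = 1561328/77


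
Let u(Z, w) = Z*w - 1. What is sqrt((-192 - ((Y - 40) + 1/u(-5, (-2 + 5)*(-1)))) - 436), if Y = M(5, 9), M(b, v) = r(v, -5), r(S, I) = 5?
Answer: 19*I*sqrt(322)/14 ≈ 24.353*I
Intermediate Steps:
M(b, v) = 5
u(Z, w) = -1 + Z*w
Y = 5
sqrt((-192 - ((Y - 40) + 1/u(-5, (-2 + 5)*(-1)))) - 436) = sqrt((-192 - ((5 - 40) + 1/(-1 - 5*(-2 + 5)*(-1)))) - 436) = sqrt((-192 - (-35 + 1/(-1 - 15*(-1)))) - 436) = sqrt((-192 - (-35 + 1/(-1 - 5*(-3)))) - 436) = sqrt((-192 - (-35 + 1/(-1 + 15))) - 436) = sqrt((-192 - (-35 + 1/14)) - 436) = sqrt((-192 - 1*(-489/14)) - 436) = sqrt((-192 + 489/14) - 436) = sqrt(-2199/14 - 436) = sqrt(-8303/14) = 19*I*sqrt(322)/14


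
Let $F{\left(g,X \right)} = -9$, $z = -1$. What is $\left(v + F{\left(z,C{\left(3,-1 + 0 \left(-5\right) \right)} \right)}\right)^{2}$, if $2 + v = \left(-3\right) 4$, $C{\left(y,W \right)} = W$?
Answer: $529$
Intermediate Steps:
$v = -14$ ($v = -2 - 12 = -14$)
$\left(v + F{\left(z,C{\left(3,-1 + 0 \left(-5\right) \right)} \right)}\right)^{2} = \left(-14 - 9\right)^{2} = \left(-23\right)^{2} = 529$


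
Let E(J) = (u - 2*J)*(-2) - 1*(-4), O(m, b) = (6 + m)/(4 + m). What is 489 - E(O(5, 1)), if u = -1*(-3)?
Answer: 4375/9 ≈ 486.11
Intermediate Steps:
u = 3
O(m, b) = (6 + m)/(4 + m)
E(J) = -2 + 4*J (E(J) = (3 - 2*J)*(-2) - 1*(-4) = (-6 + 4*J) + 4 = -2 + 4*J)
489 - E(O(5, 1)) = 489 - (-2 + 4*((6 + 5)/(4 + 5))) = 489 - (-2 + 4*(11/9)) = 489 - (-2 + 44/9) = 489 - 1*26/9 = 489 - 26/9 = 4375/9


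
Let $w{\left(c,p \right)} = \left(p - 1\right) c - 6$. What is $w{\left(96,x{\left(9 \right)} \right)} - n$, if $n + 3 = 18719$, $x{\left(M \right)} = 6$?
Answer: $-18242$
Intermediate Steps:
$w{\left(c,p \right)} = -6 + c \left(-1 + p\right)$ ($w{\left(c,p \right)} = \left(p - 1\right) c - 6 = \left(-1 + p\right) c - 6 = c \left(-1 + p\right) - 6 = -6 + c \left(-1 + p\right)$)
$n = 18716$ ($n = -3 + 18719 = 18716$)
$w{\left(96,x{\left(9 \right)} \right)} - n = \left(-6 - 96 + 96 \cdot 6\right) - 18716 = \left(-6 - 96 + 576\right) - 18716 = 474 - 18716 = -18242$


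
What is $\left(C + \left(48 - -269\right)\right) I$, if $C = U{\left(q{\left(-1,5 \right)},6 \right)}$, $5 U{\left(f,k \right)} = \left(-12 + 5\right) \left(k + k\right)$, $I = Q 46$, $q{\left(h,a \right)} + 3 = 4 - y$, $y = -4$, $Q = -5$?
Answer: $-69046$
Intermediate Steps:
$q{\left(h,a \right)} = 5$ ($q{\left(h,a \right)} = -3 + \left(4 - -4\right) = -3 + \left(4 + 4\right) = -3 + 8 = 5$)
$I = -230$ ($I = \left(-5\right) 46 = -230$)
$U{\left(f,k \right)} = - \frac{14 k}{5}$ ($U{\left(f,k \right)} = \frac{\left(-12 + 5\right) \left(k + k\right)}{5} = \frac{\left(-7\right) 2 k}{5} = \frac{\left(-14\right) k}{5} = - \frac{14 k}{5}$)
$C = - \frac{84}{5}$ ($C = \left(- \frac{14}{5}\right) 6 = - \frac{84}{5} \approx -16.8$)
$\left(C + \left(48 - -269\right)\right) I = \left(- \frac{84}{5} + \left(48 - -269\right)\right) \left(-230\right) = \left(- \frac{84}{5} + \left(48 + 269\right)\right) \left(-230\right) = \left(- \frac{84}{5} + 317\right) \left(-230\right) = \frac{1501}{5} \left(-230\right) = -69046$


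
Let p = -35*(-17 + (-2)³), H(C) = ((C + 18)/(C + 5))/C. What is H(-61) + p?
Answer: 2988957/3416 ≈ 874.99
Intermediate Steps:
H(C) = (18 + C)/(C*(5 + C)) (H(C) = ((18 + C)/(5 + C))/C = (18 + C)/(C*(5 + C)))
p = 875 (p = -35*(-17 - 8) = -35*(-25) = 875)
H(-61) + p = (18 - 61)/((-61)*(5 - 61)) + 875 = -1/61*(-43)/(-56) + 875 = -1/61*(-1/56)*(-43) + 875 = -43/3416 + 875 = 2988957/3416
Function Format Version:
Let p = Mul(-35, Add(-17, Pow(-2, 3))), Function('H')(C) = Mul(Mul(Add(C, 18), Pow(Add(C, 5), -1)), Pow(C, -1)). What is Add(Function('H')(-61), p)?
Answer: Rational(2988957, 3416) ≈ 874.99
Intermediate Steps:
Function('H')(C) = Mul(Pow(C, -1), Pow(Add(5, C), -1), Add(18, C)) (Function('H')(C) = Mul(Mul(Add(18, C), Pow(Add(5, C), -1)), Pow(C, -1)) = Mul(Mul(Pow(Add(5, C), -1), Add(18, C)), Pow(C, -1)) = Mul(Pow(C, -1), Pow(Add(5, C), -1), Add(18, C)))
p = 875 (p = Mul(-35, Add(-17, -8)) = Mul(-35, -25) = 875)
Add(Function('H')(-61), p) = Add(Mul(Pow(-61, -1), Pow(Add(5, -61), -1), Add(18, -61)), 875) = Add(Mul(Rational(-1, 61), Pow(-56, -1), -43), 875) = Add(Mul(Rational(-1, 61), Rational(-1, 56), -43), 875) = Add(Rational(-43, 3416), 875) = Rational(2988957, 3416)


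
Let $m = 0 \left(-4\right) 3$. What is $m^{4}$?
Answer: $0$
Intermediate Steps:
$m = 0$ ($m = 0 \cdot 3 = 0$)
$m^{4} = 0^{4} = 0$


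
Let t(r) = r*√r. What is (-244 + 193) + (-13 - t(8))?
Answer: -64 - 16*√2 ≈ -86.627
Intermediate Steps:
t(r) = r^(3/2)
(-244 + 193) + (-13 - t(8)) = (-244 + 193) + (-13 - 8^(3/2)) = -51 + (-13 - 16*√2) = -64 - 16*√2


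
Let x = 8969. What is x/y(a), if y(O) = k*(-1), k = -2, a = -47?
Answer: 8969/2 ≈ 4484.5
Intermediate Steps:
y(O) = 2 (y(O) = -2*(-1) = 2)
x/y(a) = 8969/2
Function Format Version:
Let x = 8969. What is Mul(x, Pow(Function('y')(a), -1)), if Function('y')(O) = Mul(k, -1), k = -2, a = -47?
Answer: Rational(8969, 2) ≈ 4484.5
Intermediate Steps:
Function('y')(O) = 2 (Function('y')(O) = Mul(-2, -1) = 2)
Mul(x, Pow(Function('y')(a), -1)) = Mul(8969, Pow(2, -1)) = Mul(8969, Rational(1, 2)) = Rational(8969, 2)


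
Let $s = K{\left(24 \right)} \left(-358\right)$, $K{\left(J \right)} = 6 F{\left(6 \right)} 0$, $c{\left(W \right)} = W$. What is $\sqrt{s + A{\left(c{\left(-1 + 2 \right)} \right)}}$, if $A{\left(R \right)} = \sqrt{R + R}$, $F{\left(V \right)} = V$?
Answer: $\sqrt[4]{2} \approx 1.1892$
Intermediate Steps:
$K{\left(J \right)} = 0$ ($K{\left(J \right)} = 6 \cdot 6 \cdot 0 = 36 \cdot 0 = 0$)
$A{\left(R \right)} = \sqrt{2} \sqrt{R}$ ($A{\left(R \right)} = \sqrt{2 R} = \sqrt{2} \sqrt{R}$)
$s = 0$ ($s = 0 \left(-358\right) = 0$)
$\sqrt{s + A{\left(c{\left(-1 + 2 \right)} \right)}} = \sqrt{0 + \sqrt{2} \sqrt{-1 + 2}} = \sqrt{0 + \sqrt{2} \sqrt{1}} = \sqrt{0 + \sqrt{2} \cdot 1} = \sqrt{0 + \sqrt{2}} = \sqrt{\sqrt{2}} = \sqrt[4]{2}$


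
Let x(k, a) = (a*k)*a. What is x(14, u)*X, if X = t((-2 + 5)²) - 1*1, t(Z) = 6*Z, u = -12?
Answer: 106848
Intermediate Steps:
x(k, a) = k*a²
X = 53 (X = 6*(-2 + 5)² - 1*1 = 6*3² - 1 = 6*9 - 1 = 54 - 1 = 53)
x(14, u)*X = (14*(-12)²)*53 = (14*144)*53 = 2016*53 = 106848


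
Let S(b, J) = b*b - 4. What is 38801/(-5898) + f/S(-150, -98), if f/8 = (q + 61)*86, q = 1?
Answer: -19415069/4146294 ≈ -4.6825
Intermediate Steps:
S(b, J) = -4 + b² (S(b, J) = b² - 4 = -4 + b²)
f = 42656 (f = 8*((1 + 61)*86) = 8*(62*86) = 8*5332 = 42656)
38801/(-5898) + f/S(-150, -98) = 38801/(-5898) + 42656/(-4 + (-150)²) = 38801*(-1/5898) + 42656/(-4 + 22500) = -38801/5898 + 42656/22496 = -38801/5898 + 42656*(1/22496) = -38801/5898 + 1333/703 = -19415069/4146294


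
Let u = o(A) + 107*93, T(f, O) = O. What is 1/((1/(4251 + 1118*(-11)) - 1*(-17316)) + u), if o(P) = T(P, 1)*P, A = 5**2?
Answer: 8047/219618723 ≈ 3.6641e-5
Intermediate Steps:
A = 25
o(P) = P (o(P) = 1*P = P)
u = 9976 (u = 25 + 107*93 = 25 + 9951 = 9976)
1/((1/(4251 + 1118*(-11)) - 1*(-17316)) + u) = 1/((1/(4251 + 1118*(-11)) - 1*(-17316)) + 9976) = 1/((1/(4251 - 12298) + 17316) + 9976) = 1/((1/(-8047) + 17316) + 9976) = 1/((-1/8047 + 17316) + 9976) = 1/(139341851/8047 + 9976) = 1/(219618723/8047) = 8047/219618723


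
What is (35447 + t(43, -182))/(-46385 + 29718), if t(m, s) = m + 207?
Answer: -35697/16667 ≈ -2.1418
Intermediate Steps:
t(m, s) = 207 + m
(35447 + t(43, -182))/(-46385 + 29718) = (35447 + (207 + 43))/(-46385 + 29718) = (35447 + 250)/(-16667) = 35697*(-1/16667) = -35697/16667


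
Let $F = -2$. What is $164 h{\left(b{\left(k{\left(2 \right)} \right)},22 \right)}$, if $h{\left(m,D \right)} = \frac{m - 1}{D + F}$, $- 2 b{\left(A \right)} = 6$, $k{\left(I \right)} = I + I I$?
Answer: $- \frac{164}{5} \approx -32.8$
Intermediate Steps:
$k{\left(I \right)} = I + I^{2}$
$b{\left(A \right)} = -3$ ($b{\left(A \right)} = \left(- \frac{1}{2}\right) 6 = -3$)
$h{\left(m,D \right)} = \frac{-1 + m}{-2 + D}$ ($h{\left(m,D \right)} = \frac{m - 1}{D - 2} = \frac{-1 + m}{-2 + D}$)
$164 h{\left(b{\left(k{\left(2 \right)} \right)},22 \right)} = 164 \frac{-1 - 3}{-2 + 22} = 164 \cdot \frac{1}{20} \left(-4\right) = 164 \left(- \frac{1}{5}\right) = - \frac{164}{5}$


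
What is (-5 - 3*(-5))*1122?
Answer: 11220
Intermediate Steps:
(-5 - 3*(-5))*1122 = (-5 + 15)*1122 = 10*1122 = 11220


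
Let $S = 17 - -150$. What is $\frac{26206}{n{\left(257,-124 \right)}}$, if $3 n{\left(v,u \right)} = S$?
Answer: $\frac{78618}{167} \approx 470.77$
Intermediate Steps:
$S = 167$ ($S = 17 + 150 = 167$)
$n{\left(v,u \right)} = \frac{167}{3}$ ($n{\left(v,u \right)} = \frac{1}{3} \cdot 167 = \frac{167}{3}$)
$\frac{26206}{n{\left(257,-124 \right)}} = \frac{26206}{\frac{167}{3}} = 26206 \cdot \frac{3}{167} = \frac{78618}{167}$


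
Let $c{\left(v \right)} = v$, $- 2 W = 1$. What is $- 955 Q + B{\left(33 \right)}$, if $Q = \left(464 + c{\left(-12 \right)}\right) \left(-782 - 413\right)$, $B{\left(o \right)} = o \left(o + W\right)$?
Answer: $\frac{1031669545}{2} \approx 5.1583 \cdot 10^{8}$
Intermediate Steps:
$W = - \frac{1}{2}$ ($W = \left(- \frac{1}{2}\right) 1 = - \frac{1}{2} \approx -0.5$)
$B{\left(o \right)} = o \left(- \frac{1}{2} + o\right)$ ($B{\left(o \right)} = o \left(o - \frac{1}{2}\right) = o \left(- \frac{1}{2} + o\right)$)
$Q = -540140$ ($Q = \left(464 - 12\right) \left(-782 - 413\right) = 452 \left(-1195\right) = -540140$)
$- 955 Q + B{\left(33 \right)} = \left(-955\right) \left(-540140\right) + 33 \left(- \frac{1}{2} + 33\right) = 515833700 + 33 \cdot \frac{65}{2} = 515833700 + \frac{2145}{2} = \frac{1031669545}{2}$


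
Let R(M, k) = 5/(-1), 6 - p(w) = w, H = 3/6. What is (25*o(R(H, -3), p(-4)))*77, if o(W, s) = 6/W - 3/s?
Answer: -5775/2 ≈ -2887.5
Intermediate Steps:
H = 1/2 (H = 3*(1/6) = 1/2 ≈ 0.50000)
p(w) = 6 - w
R(M, k) = -5 (R(M, k) = 5*(-1) = -5)
o(W, s) = -3/s + 6/W
(25*o(R(H, -3), p(-4)))*77 = (25*(-3/(6 - 1*(-4)) + 6/(-5)))*77 = (25*(-3/(6 + 4) + 6*(-1/5)))*77 = (25*(-3/10 - 6/5))*77 = (25*(-3/2))*77 = -75/2*77 = -5775/2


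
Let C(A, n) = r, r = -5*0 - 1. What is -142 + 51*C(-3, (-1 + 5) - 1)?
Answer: -193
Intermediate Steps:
r = -1 (r = 0 - 1 = -1)
C(A, n) = -1
-142 + 51*C(-3, (-1 + 5) - 1) = -142 + 51*(-1) = -142 - 51 = -193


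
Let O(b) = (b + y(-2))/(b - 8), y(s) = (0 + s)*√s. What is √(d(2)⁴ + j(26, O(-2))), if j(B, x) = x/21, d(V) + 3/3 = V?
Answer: √(11130 + 105*I*√2)/105 ≈ 1.0048 + 0.0067024*I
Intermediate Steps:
y(s) = s^(3/2) (y(s) = s*√s = s^(3/2))
O(b) = (b - 2*I*√2)/(-8 + b) (O(b) = (b + (-2)^(3/2))/(b - 8) = (b - 2*I*√2)/(-8 + b))
d(V) = -1 + V
j(B, x) = x/21 (j(B, x) = x*(1/21) = x/21)
√(d(2)⁴ + j(26, O(-2))) = √((-1 + 2)⁴ + ((-2 - 2*I*√2)/(-8 - 2))/21) = √(1⁴ + ((-2 - 2*I*√2)/(-10))/21) = √(1 + (-(-2 - 2*I*√2)/10)/21) = √(1 + (⅕ + I*√2/5)/21) = √(1 + (1/105 + I*√2/105)) = √(106/105 + I*√2/105)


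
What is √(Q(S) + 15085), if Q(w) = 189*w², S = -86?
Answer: √1412929 ≈ 1188.7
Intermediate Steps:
√(Q(S) + 15085) = √(189*(-86)² + 15085) = √(189*7396 + 15085) = √(1397844 + 15085) = √1412929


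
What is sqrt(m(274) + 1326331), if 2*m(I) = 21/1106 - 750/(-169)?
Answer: sqrt(5595688478749)/2054 ≈ 1151.7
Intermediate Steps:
m(I) = 119007/53404 (m(I) = (21/1106 - 750/(-169))/2 = (21*(1/1106) - 750*(-1/169))/2 = (3/158 + 750/169)/2 = (1/2)*(119007/26702) = 119007/53404)
sqrt(m(274) + 1326331) = sqrt(119007/53404 + 1326331) = sqrt(70831499731/53404) = sqrt(5595688478749)/2054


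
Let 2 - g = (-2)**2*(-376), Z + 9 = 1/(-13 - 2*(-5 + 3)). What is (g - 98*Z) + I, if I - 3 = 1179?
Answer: 32228/9 ≈ 3580.9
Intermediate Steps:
I = 1182 (I = 3 + 1179 = 1182)
Z = -82/9 (Z = -9 + 1/(-13 - 2*(-5 + 3)) = -9 + 1/(-13 - 2*(-2)) = -9 + 1/(-13 + 4) = -9 + 1/(-9) = -9 - 1/9 = -82/9 ≈ -9.1111)
g = 1506 (g = 2 - (-2)**2*(-376) = 2 - 4*(-376) = 2 - 1*(-1504) = 2 + 1504 = 1506)
(g - 98*Z) + I = (1506 - 98*(-82/9)) + 1182 = (1506 + 8036/9) + 1182 = 21590/9 + 1182 = 32228/9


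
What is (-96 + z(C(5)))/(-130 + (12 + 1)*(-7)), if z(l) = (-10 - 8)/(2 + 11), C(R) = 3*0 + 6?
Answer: 1266/2873 ≈ 0.44065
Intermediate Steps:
C(R) = 6 (C(R) = 0 + 6 = 6)
z(l) = -18/13
(-96 + z(C(5)))/(-130 + (12 + 1)*(-7)) = (-96 - 18/13)/(-130 + (12 + 1)*(-7)) = -1266/(13*(-130 + 13*(-7))) = -1266/(13*(-130 - 91)) = -1266/13/(-221) = -1266/13*(-1/221) = 1266/2873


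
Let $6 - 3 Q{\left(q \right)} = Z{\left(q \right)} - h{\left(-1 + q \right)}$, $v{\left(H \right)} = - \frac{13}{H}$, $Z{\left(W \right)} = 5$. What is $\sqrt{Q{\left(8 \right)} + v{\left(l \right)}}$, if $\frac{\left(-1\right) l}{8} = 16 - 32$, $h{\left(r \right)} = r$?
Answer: $\frac{\sqrt{5910}}{48} \approx 1.6016$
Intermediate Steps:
$l = 128$ ($l = - 8 \left(16 - 32\right) = \left(-8\right) \left(-16\right) = 128$)
$Q{\left(q \right)} = \frac{q}{3}$ ($Q{\left(q \right)} = 2 - \frac{5 - \left(-1 + q\right)}{3} = 2 - \frac{6 - q}{3} = 2 + \left(-2 + \frac{q}{3}\right) = \frac{q}{3}$)
$\sqrt{Q{\left(8 \right)} + v{\left(l \right)}} = \sqrt{\frac{1}{3} \cdot 8 - \frac{13}{128}} = \sqrt{\frac{8}{3} - \frac{13}{128}} = \sqrt{\frac{985}{384}} = \frac{\sqrt{5910}}{48}$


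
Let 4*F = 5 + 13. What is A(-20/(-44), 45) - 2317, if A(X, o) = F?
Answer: -4625/2 ≈ -2312.5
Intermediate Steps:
F = 9/2 (F = (5 + 13)/4 = (¼)*18 = 9/2 ≈ 4.5000)
A(X, o) = 9/2
A(-20/(-44), 45) - 2317 = 9/2 - 2317 = -4625/2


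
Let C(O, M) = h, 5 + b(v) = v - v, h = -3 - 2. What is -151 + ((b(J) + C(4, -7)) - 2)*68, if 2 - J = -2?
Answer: -967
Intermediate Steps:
J = 4 (J = 2 - 1*(-2) = 2 + 2 = 4)
h = -5
b(v) = -5 (b(v) = -5 + (v - v) = -5 + 0 = -5)
C(O, M) = -5
-151 + ((b(J) + C(4, -7)) - 2)*68 = -151 + ((-5 - 5) - 2)*68 = -151 + (-10 - 2)*68 = -151 - 12*68 = -151 - 816 = -967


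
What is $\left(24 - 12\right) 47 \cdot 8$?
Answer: $4512$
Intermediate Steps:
$\left(24 - 12\right) 47 \cdot 8 = 12 \cdot 47 \cdot 8 = 564 \cdot 8 = 4512$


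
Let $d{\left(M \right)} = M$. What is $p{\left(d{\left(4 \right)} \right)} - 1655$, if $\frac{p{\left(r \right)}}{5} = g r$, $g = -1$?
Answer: $-1675$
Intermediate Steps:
$p{\left(r \right)} = - 5 r$ ($p{\left(r \right)} = 5 \left(- r\right) = - 5 r$)
$p{\left(d{\left(4 \right)} \right)} - 1655 = \left(-5\right) 4 - 1655 = -20 - 1655 = -1675$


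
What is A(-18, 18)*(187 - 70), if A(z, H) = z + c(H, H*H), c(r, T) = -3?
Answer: -2457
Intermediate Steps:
A(z, H) = -3 + z (A(z, H) = z - 3 = -3 + z)
A(-18, 18)*(187 - 70) = (-3 - 18)*(187 - 70) = -21*117 = -2457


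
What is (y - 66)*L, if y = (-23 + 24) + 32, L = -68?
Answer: 2244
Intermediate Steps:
y = 33 (y = 1 + 32 = 33)
(y - 66)*L = (33 - 66)*(-68) = -33*(-68) = 2244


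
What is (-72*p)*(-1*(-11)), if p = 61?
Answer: -48312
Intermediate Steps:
(-72*p)*(-1*(-11)) = (-72*61)*(-1*(-11)) = -4392*11 = -48312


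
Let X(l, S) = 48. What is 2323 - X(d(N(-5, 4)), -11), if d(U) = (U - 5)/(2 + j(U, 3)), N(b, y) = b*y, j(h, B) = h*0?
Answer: 2275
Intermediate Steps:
j(h, B) = 0
d(U) = -5/2 + U/2 (d(U) = (U - 5)/(2 + 0) = (-5 + U)/2 = (-5 + U)*(1/2) = -5/2 + U/2)
2323 - X(d(N(-5, 4)), -11) = 2323 - 1*48 = 2323 - 48 = 2275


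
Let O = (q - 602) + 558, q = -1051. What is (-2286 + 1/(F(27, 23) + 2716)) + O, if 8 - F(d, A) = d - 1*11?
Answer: -9155747/2708 ≈ -3381.0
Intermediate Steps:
O = -1095 (O = (-1051 - 602) + 558 = -1653 + 558 = -1095)
F(d, A) = 19 - d (F(d, A) = 8 - (d - 1*11) = 8 - (d - 11) = 8 - (-11 + d) = 8 + (11 - d) = 19 - d)
(-2286 + 1/(F(27, 23) + 2716)) + O = (-2286 + 1/((19 - 1*27) + 2716)) - 1095 = (-2286 + 1/((19 - 27) + 2716)) - 1095 = (-2286 + 1/(-8 + 2716)) - 1095 = (-2286 + 1/2708) - 1095 = -6190487/2708 - 1095 = -9155747/2708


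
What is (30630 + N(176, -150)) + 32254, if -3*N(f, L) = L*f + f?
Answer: 214876/3 ≈ 71625.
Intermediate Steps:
N(f, L) = -f/3 - L*f/3 (N(f, L) = -(L*f + f)/3 = -(f + L*f)/3 = -f/3 - L*f/3)
(30630 + N(176, -150)) + 32254 = (30630 - ⅓*176*(1 - 150)) + 32254 = (30630 - ⅓*176*(-149)) + 32254 = (30630 + 26224/3) + 32254 = 118114/3 + 32254 = 214876/3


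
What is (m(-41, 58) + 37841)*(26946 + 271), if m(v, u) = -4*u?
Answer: 1023604153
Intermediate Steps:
(m(-41, 58) + 37841)*(26946 + 271) = (-4*58 + 37841)*(26946 + 271) = (-232 + 37841)*27217 = 37609*27217 = 1023604153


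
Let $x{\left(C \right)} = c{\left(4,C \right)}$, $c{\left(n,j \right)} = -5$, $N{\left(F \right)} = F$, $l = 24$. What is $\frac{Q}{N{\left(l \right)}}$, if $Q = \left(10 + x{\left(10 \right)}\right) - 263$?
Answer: $- \frac{43}{4} \approx -10.75$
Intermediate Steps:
$x{\left(C \right)} = -5$
$Q = -258$ ($Q = \left(10 - 5\right) - 263 = 5 - 263 = -258$)
$\frac{Q}{N{\left(l \right)}} = - \frac{258}{24} = \left(-258\right) \frac{1}{24} = - \frac{43}{4}$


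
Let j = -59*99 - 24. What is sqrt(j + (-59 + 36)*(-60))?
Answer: I*sqrt(4485) ≈ 66.97*I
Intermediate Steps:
j = -5865 (j = -5841 - 24 = -5865)
sqrt(j + (-59 + 36)*(-60)) = sqrt(-5865 + (-59 + 36)*(-60)) = sqrt(-5865 - 23*(-60)) = sqrt(-5865 + 1380) = sqrt(-4485) = I*sqrt(4485)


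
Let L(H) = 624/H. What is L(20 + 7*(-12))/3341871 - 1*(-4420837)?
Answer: 1515268406771/342756 ≈ 4.4208e+6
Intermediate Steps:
L(20 + 7*(-12))/3341871 - 1*(-4420837) = (624/(20 + 7*(-12)))/3341871 - 1*(-4420837) = (624/(20 - 84))*(1/3341871) + 4420837 = (624/(-64))*(1/3341871) + 4420837 = (624*(-1/64))*(1/3341871) + 4420837 = -39/4*1/3341871 + 4420837 = -1/342756 + 4420837 = 1515268406771/342756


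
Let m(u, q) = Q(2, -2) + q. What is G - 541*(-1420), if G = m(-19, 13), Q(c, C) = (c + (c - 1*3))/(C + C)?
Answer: 3072931/4 ≈ 7.6823e+5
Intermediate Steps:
Q(c, C) = (-3 + 2*c)/(2*C) (Q(c, C) = (c + (c - 3))/((2*C)) = (c + (-3 + c))*(1/(2*C)) = (-3 + 2*c)*(1/(2*C)) = (-3 + 2*c)/(2*C))
m(u, q) = -¼ + q (m(u, q) = (-3/2 + 2)/(-2) + q = -½*½ + q = -¼ + q)
G = 51/4 (G = -¼ + 13 = 51/4 ≈ 12.750)
G - 541*(-1420) = 51/4 - 541*(-1420) = 51/4 + 768220 = 3072931/4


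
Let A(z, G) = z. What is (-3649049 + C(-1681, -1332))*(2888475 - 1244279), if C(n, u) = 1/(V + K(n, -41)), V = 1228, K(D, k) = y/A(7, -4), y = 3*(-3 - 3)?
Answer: -25732935334076870/4289 ≈ -5.9998e+12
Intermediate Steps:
y = -18 (y = 3*(-6) = -18)
K(D, k) = -18/7
C(n, u) = 7/8578 (C(n, u) = 1/(1228 - 18/7) = 1/(8578/7) = 7/8578)
(-3649049 + C(-1681, -1332))*(2888475 - 1244279) = (-3649049 + 7/8578)*(2888475 - 1244279) = -31301542315/8578*1644196 = -25732935334076870/4289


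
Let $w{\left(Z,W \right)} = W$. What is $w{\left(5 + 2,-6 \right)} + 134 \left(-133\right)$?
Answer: $-17828$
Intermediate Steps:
$w{\left(5 + 2,-6 \right)} + 134 \left(-133\right) = -6 + 134 \left(-133\right) = -6 - 17822 = -17828$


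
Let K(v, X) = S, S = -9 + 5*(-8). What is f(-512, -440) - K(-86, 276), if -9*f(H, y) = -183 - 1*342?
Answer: 322/3 ≈ 107.33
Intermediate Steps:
f(H, y) = 175/3 (f(H, y) = -(-183 - 1*342)/9 = -(-183 - 342)/9 = -⅑*(-525) = 175/3)
S = -49 (S = -9 - 40 = -49)
K(v, X) = -49
f(-512, -440) - K(-86, 276) = 175/3 - 1*(-49) = 175/3 + 49 = 322/3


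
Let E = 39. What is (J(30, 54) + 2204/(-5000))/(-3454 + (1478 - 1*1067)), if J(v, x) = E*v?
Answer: -85997/223750 ≈ -0.38434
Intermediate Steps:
J(v, x) = 39*v
(J(30, 54) + 2204/(-5000))/(-3454 + (1478 - 1*1067)) = (39*30 + 2204/(-5000))/(-3454 + (1478 - 1*1067)) = (1170 + 2204*(-1/5000))/(-3454 + (1478 - 1067)) = (1170 - 551/1250)/(-3454 + 411) = (1461949/1250)/(-3043) = (1461949/1250)*(-1/3043) = -85997/223750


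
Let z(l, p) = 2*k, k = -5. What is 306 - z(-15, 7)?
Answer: 316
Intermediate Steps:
z(l, p) = -10 (z(l, p) = 2*(-5) = -10)
306 - z(-15, 7) = 306 - 1*(-10) = 306 + 10 = 316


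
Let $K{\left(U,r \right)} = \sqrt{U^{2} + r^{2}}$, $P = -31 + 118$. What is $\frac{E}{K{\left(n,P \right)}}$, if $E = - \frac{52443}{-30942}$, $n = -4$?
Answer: $\frac{5827 \sqrt{7585}}{26077230} \approx 0.019461$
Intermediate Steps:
$P = 87$
$E = \frac{5827}{3438}$ ($E = \left(-52443\right) \left(- \frac{1}{30942}\right) = \frac{5827}{3438} \approx 1.6949$)
$\frac{E}{K{\left(n,P \right)}} = \frac{5827}{3438 \sqrt{\left(-4\right)^{2} + 87^{2}}} = \frac{5827}{3438 \sqrt{16 + 7569}} = \frac{5827}{3438 \sqrt{7585}} = \frac{5827 \frac{\sqrt{7585}}{7585}}{3438} = \frac{5827 \sqrt{7585}}{26077230}$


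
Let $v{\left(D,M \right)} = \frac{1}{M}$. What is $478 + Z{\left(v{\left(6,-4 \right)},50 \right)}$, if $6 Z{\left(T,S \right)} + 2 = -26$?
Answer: $\frac{1420}{3} \approx 473.33$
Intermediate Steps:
$Z{\left(T,S \right)} = - \frac{14}{3}$ ($Z{\left(T,S \right)} = - \frac{1}{3} + \frac{1}{6} \left(-26\right) = - \frac{1}{3} - \frac{13}{3} = - \frac{14}{3}$)
$478 + Z{\left(v{\left(6,-4 \right)},50 \right)} = 478 - \frac{14}{3} = \frac{1420}{3}$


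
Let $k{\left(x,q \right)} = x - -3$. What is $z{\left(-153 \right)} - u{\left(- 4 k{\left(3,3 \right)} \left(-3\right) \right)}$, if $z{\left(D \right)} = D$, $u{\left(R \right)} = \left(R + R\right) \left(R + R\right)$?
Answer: $-20889$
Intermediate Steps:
$k{\left(x,q \right)} = 3 + x$ ($k{\left(x,q \right)} = x + 3 = 3 + x$)
$u{\left(R \right)} = 4 R^{2}$ ($u{\left(R \right)} = 2 R 2 R = 4 R^{2}$)
$z{\left(-153 \right)} - u{\left(- 4 k{\left(3,3 \right)} \left(-3\right) \right)} = -153 - 4 \left(- 4 \left(3 + 3\right) \left(-3\right)\right)^{2} = -153 - 4 \left(\left(-4\right) 6 \left(-3\right)\right)^{2} = -153 - 4 \left(\left(-24\right) \left(-3\right)\right)^{2} = -153 - 4 \cdot 72^{2} = -153 - 4 \cdot 5184 = -153 - 20736 = -20889$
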